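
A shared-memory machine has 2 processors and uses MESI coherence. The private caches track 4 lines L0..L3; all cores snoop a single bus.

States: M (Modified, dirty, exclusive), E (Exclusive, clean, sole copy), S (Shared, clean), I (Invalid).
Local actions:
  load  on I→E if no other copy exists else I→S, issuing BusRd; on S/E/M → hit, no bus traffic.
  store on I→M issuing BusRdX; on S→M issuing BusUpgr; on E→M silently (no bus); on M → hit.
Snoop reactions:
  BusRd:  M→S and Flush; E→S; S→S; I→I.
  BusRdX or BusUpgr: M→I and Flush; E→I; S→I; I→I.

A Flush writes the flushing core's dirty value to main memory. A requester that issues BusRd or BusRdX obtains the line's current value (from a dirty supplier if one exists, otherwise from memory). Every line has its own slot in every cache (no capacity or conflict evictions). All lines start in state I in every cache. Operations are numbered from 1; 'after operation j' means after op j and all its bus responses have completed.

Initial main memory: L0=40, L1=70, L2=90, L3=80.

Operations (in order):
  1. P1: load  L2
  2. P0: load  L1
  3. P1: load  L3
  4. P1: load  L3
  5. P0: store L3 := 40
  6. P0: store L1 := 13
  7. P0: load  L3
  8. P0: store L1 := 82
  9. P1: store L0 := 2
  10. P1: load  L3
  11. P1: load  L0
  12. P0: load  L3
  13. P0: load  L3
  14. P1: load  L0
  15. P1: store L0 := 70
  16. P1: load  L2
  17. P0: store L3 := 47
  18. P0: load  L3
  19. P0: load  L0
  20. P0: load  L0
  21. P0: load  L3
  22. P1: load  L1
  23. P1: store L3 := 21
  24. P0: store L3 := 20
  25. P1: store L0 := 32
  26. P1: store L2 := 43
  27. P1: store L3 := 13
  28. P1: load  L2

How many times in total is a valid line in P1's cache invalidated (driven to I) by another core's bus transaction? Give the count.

  op1 P1: load  L2 → I/E on L2; bus BusRd; mem=90
  op2 P0: load  L1 → E/I on L1; bus BusRd; mem=70
  op3 P1: load  L3 → I/E on L3; bus BusRd; mem=80
  op4 P1: load  L3 → I/E on L3; bus (none); mem=80
  op5 P0: store L3 := 40 → M/I on L3; bus BusRdX; mem=80
  op6 P0: store L1 := 13 → M/I on L1; bus (none); mem=70
  op7 P0: load  L3 → M/I on L3; bus (none); mem=80
  op8 P0: store L1 := 82 → M/I on L1; bus (none); mem=70
  op9 P1: store L0 := 2 → I/M on L0; bus BusRdX; mem=40
  op10 P1: load  L3 → S/S on L3; bus BusRd Flush; mem=40
  op11 P1: load  L0 → I/M on L0; bus (none); mem=40
  op12 P0: load  L3 → S/S on L3; bus (none); mem=40
  op13 P0: load  L3 → S/S on L3; bus (none); mem=40
  op14 P1: load  L0 → I/M on L0; bus (none); mem=40
  op15 P1: store L0 := 70 → I/M on L0; bus (none); mem=40
  op16 P1: load  L2 → I/E on L2; bus (none); mem=90
  op17 P0: store L3 := 47 → M/I on L3; bus BusUpgr; mem=40
  op18 P0: load  L3 → M/I on L3; bus (none); mem=40
  op19 P0: load  L0 → S/S on L0; bus BusRd Flush; mem=70
  op20 P0: load  L0 → S/S on L0; bus (none); mem=70
  op21 P0: load  L3 → M/I on L3; bus (none); mem=40
  op22 P1: load  L1 → S/S on L1; bus BusRd Flush; mem=82
  op23 P1: store L3 := 21 → I/M on L3; bus BusRdX Flush; mem=47
  op24 P0: store L3 := 20 → M/I on L3; bus BusRdX Flush; mem=21
  op25 P1: store L0 := 32 → I/M on L0; bus BusUpgr; mem=70
  op26 P1: store L2 := 43 → I/M on L2; bus (none); mem=90
  op27 P1: store L3 := 13 → I/M on L3; bus BusRdX Flush; mem=20
  op28 P1: load  L2 → I/M on L2; bus (none); mem=90

invalidations = 3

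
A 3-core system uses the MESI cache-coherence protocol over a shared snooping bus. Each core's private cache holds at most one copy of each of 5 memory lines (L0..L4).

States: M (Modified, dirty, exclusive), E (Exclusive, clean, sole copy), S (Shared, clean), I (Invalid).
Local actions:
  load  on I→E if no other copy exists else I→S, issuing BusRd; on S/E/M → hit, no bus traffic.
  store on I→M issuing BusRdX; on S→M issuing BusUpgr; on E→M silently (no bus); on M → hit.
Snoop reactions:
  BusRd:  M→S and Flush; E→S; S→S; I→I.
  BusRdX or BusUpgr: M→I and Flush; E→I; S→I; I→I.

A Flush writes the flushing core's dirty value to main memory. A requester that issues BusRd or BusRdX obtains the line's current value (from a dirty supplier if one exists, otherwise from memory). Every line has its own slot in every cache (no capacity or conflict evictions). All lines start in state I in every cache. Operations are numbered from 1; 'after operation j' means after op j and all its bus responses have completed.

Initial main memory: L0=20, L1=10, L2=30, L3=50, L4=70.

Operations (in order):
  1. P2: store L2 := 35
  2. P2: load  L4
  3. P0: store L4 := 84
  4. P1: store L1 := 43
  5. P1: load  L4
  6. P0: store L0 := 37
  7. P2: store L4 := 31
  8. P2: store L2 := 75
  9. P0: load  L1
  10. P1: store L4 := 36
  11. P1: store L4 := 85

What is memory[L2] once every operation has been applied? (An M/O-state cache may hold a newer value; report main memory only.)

memory[L2] = 30

step 1: P2: store L2 := 35  ⟶  IIM  (L2)  txn=BusRdX  M[L2]=30
step 2: P2: load  L4  ⟶  IIE  (L4)  txn=BusRd  M[L4]=70
step 3: P0: store L4 := 84  ⟶  MII  (L4)  txn=BusRdX  M[L4]=70
step 4: P1: store L1 := 43  ⟶  IMI  (L1)  txn=BusRdX  M[L1]=10
step 5: P1: load  L4  ⟶  SSI  (L4)  txn=BusRd+Flush  M[L4]=84
step 6: P0: store L0 := 37  ⟶  MII  (L0)  txn=BusRdX  M[L0]=20
step 7: P2: store L4 := 31  ⟶  IIM  (L4)  txn=BusRdX  M[L4]=84
step 8: P2: store L2 := 75  ⟶  IIM  (L2)  txn=∅  M[L2]=30
step 9: P0: load  L1  ⟶  SSI  (L1)  txn=BusRd+Flush  M[L1]=43
step 10: P1: store L4 := 36  ⟶  IMI  (L4)  txn=BusRdX+Flush  M[L4]=31
step 11: P1: store L4 := 85  ⟶  IMI  (L4)  txn=∅  M[L4]=31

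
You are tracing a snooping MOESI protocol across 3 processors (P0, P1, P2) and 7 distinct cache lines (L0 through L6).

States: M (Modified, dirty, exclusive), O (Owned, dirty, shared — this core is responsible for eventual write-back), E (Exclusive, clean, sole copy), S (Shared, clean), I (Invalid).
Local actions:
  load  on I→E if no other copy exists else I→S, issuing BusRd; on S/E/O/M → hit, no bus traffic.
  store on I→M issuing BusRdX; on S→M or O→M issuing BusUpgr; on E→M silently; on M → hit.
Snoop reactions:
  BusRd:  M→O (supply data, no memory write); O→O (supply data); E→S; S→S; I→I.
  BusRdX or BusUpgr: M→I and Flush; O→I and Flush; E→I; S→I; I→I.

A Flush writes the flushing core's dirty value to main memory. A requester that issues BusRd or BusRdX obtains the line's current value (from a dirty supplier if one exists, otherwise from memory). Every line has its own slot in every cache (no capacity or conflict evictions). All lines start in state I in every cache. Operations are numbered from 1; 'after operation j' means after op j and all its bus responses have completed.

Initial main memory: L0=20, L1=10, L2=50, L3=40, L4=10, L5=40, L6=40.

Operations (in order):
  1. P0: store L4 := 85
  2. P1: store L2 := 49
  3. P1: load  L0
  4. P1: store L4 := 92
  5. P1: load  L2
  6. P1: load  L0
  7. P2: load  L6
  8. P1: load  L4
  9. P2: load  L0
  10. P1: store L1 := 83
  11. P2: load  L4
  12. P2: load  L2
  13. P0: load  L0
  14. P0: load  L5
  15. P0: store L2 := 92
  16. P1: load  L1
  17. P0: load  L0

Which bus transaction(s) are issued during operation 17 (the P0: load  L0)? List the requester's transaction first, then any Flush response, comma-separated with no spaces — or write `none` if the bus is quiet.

1. P0: store L4 := 85  bus=[BusRdX]  L4: P0=M P1=I P2=I  mem[L4]=10
2. P1: store L2 := 49  bus=[BusRdX]  L2: P0=I P1=M P2=I  mem[L2]=50
3. P1: load  L0  bus=[BusRd]  L0: P0=I P1=E P2=I  mem[L0]=20
4. P1: store L4 := 92  bus=[BusRdX,Flush]  L4: P0=I P1=M P2=I  mem[L4]=85
5. P1: load  L2  bus=[-]  L2: P0=I P1=M P2=I  mem[L2]=50
6. P1: load  L0  bus=[-]  L0: P0=I P1=E P2=I  mem[L0]=20
7. P2: load  L6  bus=[BusRd]  L6: P0=I P1=I P2=E  mem[L6]=40
8. P1: load  L4  bus=[-]  L4: P0=I P1=M P2=I  mem[L4]=85
9. P2: load  L0  bus=[BusRd]  L0: P0=I P1=S P2=S  mem[L0]=20
10. P1: store L1 := 83  bus=[BusRdX]  L1: P0=I P1=M P2=I  mem[L1]=10
11. P2: load  L4  bus=[BusRd]  L4: P0=I P1=O P2=S  mem[L4]=85
12. P2: load  L2  bus=[BusRd]  L2: P0=I P1=O P2=S  mem[L2]=50
13. P0: load  L0  bus=[BusRd]  L0: P0=S P1=S P2=S  mem[L0]=20
14. P0: load  L5  bus=[BusRd]  L5: P0=E P1=I P2=I  mem[L5]=40
15. P0: store L2 := 92  bus=[BusRdX,Flush]  L2: P0=M P1=I P2=I  mem[L2]=49
16. P1: load  L1  bus=[-]  L1: P0=I P1=M P2=I  mem[L1]=10
17. P0: load  L0  bus=[-]  L0: P0=S P1=S P2=S  mem[L0]=20

bus = none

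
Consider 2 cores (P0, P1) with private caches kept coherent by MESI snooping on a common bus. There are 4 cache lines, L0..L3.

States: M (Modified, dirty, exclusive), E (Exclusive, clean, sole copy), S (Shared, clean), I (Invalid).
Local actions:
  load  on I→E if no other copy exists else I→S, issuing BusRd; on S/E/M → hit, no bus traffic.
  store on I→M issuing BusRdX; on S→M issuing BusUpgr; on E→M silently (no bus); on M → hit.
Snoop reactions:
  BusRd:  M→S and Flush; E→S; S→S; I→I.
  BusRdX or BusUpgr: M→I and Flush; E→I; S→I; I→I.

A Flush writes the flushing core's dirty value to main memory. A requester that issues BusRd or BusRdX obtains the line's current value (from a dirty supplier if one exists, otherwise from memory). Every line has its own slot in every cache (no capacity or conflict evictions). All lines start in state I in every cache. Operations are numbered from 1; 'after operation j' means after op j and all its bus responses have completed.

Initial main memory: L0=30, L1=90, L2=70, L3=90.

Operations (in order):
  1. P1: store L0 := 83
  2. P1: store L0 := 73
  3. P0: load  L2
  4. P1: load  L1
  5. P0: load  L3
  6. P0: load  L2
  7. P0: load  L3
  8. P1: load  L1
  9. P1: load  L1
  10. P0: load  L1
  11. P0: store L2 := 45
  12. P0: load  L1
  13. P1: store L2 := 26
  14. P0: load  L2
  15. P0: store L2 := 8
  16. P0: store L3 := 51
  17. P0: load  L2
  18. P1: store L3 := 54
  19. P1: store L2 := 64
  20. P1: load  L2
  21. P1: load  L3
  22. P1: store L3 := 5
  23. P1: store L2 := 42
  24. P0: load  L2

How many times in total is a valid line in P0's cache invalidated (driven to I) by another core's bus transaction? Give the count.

invalidations = 3

step 1: P1: store L0 := 83  ⟶  IM  (L0)  txn=BusRdX  M[L0]=30
step 2: P1: store L0 := 73  ⟶  IM  (L0)  txn=∅  M[L0]=30
step 3: P0: load  L2  ⟶  EI  (L2)  txn=BusRd  M[L2]=70
step 4: P1: load  L1  ⟶  IE  (L1)  txn=BusRd  M[L1]=90
step 5: P0: load  L3  ⟶  EI  (L3)  txn=BusRd  M[L3]=90
step 6: P0: load  L2  ⟶  EI  (L2)  txn=∅  M[L2]=70
step 7: P0: load  L3  ⟶  EI  (L3)  txn=∅  M[L3]=90
step 8: P1: load  L1  ⟶  IE  (L1)  txn=∅  M[L1]=90
step 9: P1: load  L1  ⟶  IE  (L1)  txn=∅  M[L1]=90
step 10: P0: load  L1  ⟶  SS  (L1)  txn=BusRd  M[L1]=90
step 11: P0: store L2 := 45  ⟶  MI  (L2)  txn=∅  M[L2]=70
step 12: P0: load  L1  ⟶  SS  (L1)  txn=∅  M[L1]=90
step 13: P1: store L2 := 26  ⟶  IM  (L2)  txn=BusRdX+Flush  M[L2]=45
step 14: P0: load  L2  ⟶  SS  (L2)  txn=BusRd+Flush  M[L2]=26
step 15: P0: store L2 := 8  ⟶  MI  (L2)  txn=BusUpgr  M[L2]=26
step 16: P0: store L3 := 51  ⟶  MI  (L3)  txn=∅  M[L3]=90
step 17: P0: load  L2  ⟶  MI  (L2)  txn=∅  M[L2]=26
step 18: P1: store L3 := 54  ⟶  IM  (L3)  txn=BusRdX+Flush  M[L3]=51
step 19: P1: store L2 := 64  ⟶  IM  (L2)  txn=BusRdX+Flush  M[L2]=8
step 20: P1: load  L2  ⟶  IM  (L2)  txn=∅  M[L2]=8
step 21: P1: load  L3  ⟶  IM  (L3)  txn=∅  M[L3]=51
step 22: P1: store L3 := 5  ⟶  IM  (L3)  txn=∅  M[L3]=51
step 23: P1: store L2 := 42  ⟶  IM  (L2)  txn=∅  M[L2]=8
step 24: P0: load  L2  ⟶  SS  (L2)  txn=BusRd+Flush  M[L2]=42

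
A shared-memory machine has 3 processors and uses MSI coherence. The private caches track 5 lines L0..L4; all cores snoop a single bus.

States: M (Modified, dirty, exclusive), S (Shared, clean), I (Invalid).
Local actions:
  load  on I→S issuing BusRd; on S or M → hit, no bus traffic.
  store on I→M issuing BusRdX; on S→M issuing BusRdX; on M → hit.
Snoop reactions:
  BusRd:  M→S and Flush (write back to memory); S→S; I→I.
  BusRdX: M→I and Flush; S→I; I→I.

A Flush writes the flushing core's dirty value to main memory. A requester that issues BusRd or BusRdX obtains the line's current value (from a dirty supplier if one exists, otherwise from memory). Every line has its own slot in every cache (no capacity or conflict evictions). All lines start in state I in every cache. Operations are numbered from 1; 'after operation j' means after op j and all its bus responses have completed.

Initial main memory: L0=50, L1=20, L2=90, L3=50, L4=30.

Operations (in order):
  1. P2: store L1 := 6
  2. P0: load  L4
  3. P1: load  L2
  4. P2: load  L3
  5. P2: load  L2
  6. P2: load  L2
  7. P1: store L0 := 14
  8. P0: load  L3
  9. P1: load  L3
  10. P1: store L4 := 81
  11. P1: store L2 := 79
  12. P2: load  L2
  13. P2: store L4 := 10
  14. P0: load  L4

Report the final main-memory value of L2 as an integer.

memory[L2] = 79

1. P2: store L1 := 6  bus=[BusRdX]  L1: P0=I P1=I P2=M  mem[L1]=20
2. P0: load  L4  bus=[BusRd]  L4: P0=S P1=I P2=I  mem[L4]=30
3. P1: load  L2  bus=[BusRd]  L2: P0=I P1=S P2=I  mem[L2]=90
4. P2: load  L3  bus=[BusRd]  L3: P0=I P1=I P2=S  mem[L3]=50
5. P2: load  L2  bus=[BusRd]  L2: P0=I P1=S P2=S  mem[L2]=90
6. P2: load  L2  bus=[-]  L2: P0=I P1=S P2=S  mem[L2]=90
7. P1: store L0 := 14  bus=[BusRdX]  L0: P0=I P1=M P2=I  mem[L0]=50
8. P0: load  L3  bus=[BusRd]  L3: P0=S P1=I P2=S  mem[L3]=50
9. P1: load  L3  bus=[BusRd]  L3: P0=S P1=S P2=S  mem[L3]=50
10. P1: store L4 := 81  bus=[BusRdX]  L4: P0=I P1=M P2=I  mem[L4]=30
11. P1: store L2 := 79  bus=[BusRdX]  L2: P0=I P1=M P2=I  mem[L2]=90
12. P2: load  L2  bus=[BusRd,Flush]  L2: P0=I P1=S P2=S  mem[L2]=79
13. P2: store L4 := 10  bus=[BusRdX,Flush]  L4: P0=I P1=I P2=M  mem[L4]=81
14. P0: load  L4  bus=[BusRd,Flush]  L4: P0=S P1=I P2=S  mem[L4]=10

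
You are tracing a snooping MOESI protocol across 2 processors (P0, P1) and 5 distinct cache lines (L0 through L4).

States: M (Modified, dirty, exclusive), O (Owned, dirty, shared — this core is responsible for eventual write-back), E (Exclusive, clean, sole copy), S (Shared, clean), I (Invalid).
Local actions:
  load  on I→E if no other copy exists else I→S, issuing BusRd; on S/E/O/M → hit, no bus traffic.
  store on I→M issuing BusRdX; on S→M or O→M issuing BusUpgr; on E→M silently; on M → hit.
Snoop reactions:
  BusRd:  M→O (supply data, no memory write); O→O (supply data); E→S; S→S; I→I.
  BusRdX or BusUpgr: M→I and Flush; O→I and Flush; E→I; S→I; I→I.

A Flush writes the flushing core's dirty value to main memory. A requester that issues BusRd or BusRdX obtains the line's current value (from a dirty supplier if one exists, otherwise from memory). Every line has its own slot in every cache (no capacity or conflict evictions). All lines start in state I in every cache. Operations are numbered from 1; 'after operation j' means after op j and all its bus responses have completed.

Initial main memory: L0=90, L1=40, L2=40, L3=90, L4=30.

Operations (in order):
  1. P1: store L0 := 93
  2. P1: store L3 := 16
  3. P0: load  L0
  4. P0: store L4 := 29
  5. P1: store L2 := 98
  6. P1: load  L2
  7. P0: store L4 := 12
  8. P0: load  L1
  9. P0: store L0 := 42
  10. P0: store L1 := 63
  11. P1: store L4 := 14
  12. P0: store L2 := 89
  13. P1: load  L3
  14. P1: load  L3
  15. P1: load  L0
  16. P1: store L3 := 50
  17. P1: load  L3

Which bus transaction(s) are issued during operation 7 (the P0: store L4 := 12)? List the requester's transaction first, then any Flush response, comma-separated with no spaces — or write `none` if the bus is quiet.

bus = none

1. P1: store L0 := 93  bus=[BusRdX]  L0: P0=I P1=M  mem[L0]=90
2. P1: store L3 := 16  bus=[BusRdX]  L3: P0=I P1=M  mem[L3]=90
3. P0: load  L0  bus=[BusRd]  L0: P0=S P1=O  mem[L0]=90
4. P0: store L4 := 29  bus=[BusRdX]  L4: P0=M P1=I  mem[L4]=30
5. P1: store L2 := 98  bus=[BusRdX]  L2: P0=I P1=M  mem[L2]=40
6. P1: load  L2  bus=[-]  L2: P0=I P1=M  mem[L2]=40
7. P0: store L4 := 12  bus=[-]  L4: P0=M P1=I  mem[L4]=30
8. P0: load  L1  bus=[BusRd]  L1: P0=E P1=I  mem[L1]=40
9. P0: store L0 := 42  bus=[BusUpgr,Flush]  L0: P0=M P1=I  mem[L0]=93
10. P0: store L1 := 63  bus=[-]  L1: P0=M P1=I  mem[L1]=40
11. P1: store L4 := 14  bus=[BusRdX,Flush]  L4: P0=I P1=M  mem[L4]=12
12. P0: store L2 := 89  bus=[BusRdX,Flush]  L2: P0=M P1=I  mem[L2]=98
13. P1: load  L3  bus=[-]  L3: P0=I P1=M  mem[L3]=90
14. P1: load  L3  bus=[-]  L3: P0=I P1=M  mem[L3]=90
15. P1: load  L0  bus=[BusRd]  L0: P0=O P1=S  mem[L0]=93
16. P1: store L3 := 50  bus=[-]  L3: P0=I P1=M  mem[L3]=90
17. P1: load  L3  bus=[-]  L3: P0=I P1=M  mem[L3]=90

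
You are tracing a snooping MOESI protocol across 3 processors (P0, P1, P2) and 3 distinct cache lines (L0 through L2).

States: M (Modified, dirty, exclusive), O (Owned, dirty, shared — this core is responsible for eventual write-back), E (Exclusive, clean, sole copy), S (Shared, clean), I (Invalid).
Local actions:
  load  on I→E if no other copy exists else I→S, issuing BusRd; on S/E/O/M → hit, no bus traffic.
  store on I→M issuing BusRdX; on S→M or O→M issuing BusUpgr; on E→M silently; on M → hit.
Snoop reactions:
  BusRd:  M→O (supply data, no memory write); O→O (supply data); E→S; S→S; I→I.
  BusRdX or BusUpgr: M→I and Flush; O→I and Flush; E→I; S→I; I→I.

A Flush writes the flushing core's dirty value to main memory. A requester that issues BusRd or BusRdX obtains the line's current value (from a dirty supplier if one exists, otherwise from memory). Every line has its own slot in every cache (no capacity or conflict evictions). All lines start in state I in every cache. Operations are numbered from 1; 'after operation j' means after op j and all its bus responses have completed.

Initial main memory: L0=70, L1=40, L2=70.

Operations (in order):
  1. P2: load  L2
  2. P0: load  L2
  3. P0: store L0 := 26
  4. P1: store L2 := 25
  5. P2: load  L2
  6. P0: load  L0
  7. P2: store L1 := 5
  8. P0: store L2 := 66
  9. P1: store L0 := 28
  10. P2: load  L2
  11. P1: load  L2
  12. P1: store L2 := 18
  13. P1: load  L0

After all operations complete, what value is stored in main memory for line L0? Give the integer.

[1] P2: load  L2 | P0:I, P1:I, P2:E(70) | bus: BusRd
[2] P0: load  L2 | P0:S(70), P1:I, P2:S(70) | bus: BusRd
[3] P0: store L0 := 26 | P0:M(26), P1:I, P2:I | bus: BusRdX
[4] P1: store L2 := 25 | P0:I, P1:M(25), P2:I | bus: BusRdX
[5] P2: load  L2 | P0:I, P1:O(25), P2:S(25) | bus: BusRd
[6] P0: load  L0 | P0:M(26), P1:I, P2:I | bus: none
[7] P2: store L1 := 5 | P0:I, P1:I, P2:M(5) | bus: BusRdX
[8] P0: store L2 := 66 | P0:M(66), P1:I, P2:I | bus: BusRdX,Flush
[9] P1: store L0 := 28 | P0:I, P1:M(28), P2:I | bus: BusRdX,Flush
[10] P2: load  L2 | P0:O(66), P1:I, P2:S(66) | bus: BusRd
[11] P1: load  L2 | P0:O(66), P1:S(66), P2:S(66) | bus: BusRd
[12] P1: store L2 := 18 | P0:I, P1:M(18), P2:I | bus: BusUpgr,Flush
[13] P1: load  L0 | P0:I, P1:M(28), P2:I | bus: none

memory[L0] = 26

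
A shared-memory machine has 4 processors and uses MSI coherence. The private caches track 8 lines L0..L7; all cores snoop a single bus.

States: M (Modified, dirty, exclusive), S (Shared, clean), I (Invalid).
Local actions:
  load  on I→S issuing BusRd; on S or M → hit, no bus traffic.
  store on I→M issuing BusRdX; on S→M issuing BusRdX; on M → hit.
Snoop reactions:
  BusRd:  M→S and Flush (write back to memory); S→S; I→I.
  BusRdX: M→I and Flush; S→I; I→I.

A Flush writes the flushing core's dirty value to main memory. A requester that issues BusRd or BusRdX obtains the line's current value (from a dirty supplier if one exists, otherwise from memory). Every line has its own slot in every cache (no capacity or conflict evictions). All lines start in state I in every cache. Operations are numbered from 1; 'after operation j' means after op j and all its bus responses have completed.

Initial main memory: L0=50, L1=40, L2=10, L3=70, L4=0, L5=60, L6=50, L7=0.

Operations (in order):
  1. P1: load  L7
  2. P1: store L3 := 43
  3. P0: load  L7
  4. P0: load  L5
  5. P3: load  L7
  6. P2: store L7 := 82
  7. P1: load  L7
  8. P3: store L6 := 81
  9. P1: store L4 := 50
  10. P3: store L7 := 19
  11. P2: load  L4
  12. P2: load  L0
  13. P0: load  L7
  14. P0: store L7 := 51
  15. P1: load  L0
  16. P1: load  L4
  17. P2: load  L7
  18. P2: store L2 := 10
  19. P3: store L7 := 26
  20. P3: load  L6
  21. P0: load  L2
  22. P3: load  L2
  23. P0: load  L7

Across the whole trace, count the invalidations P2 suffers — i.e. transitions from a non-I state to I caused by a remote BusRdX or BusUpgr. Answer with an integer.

1. P1: load  L7  bus=[BusRd]  L7: P0=I P1=S P2=I P3=I  mem[L7]=0
2. P1: store L3 := 43  bus=[BusRdX]  L3: P0=I P1=M P2=I P3=I  mem[L3]=70
3. P0: load  L7  bus=[BusRd]  L7: P0=S P1=S P2=I P3=I  mem[L7]=0
4. P0: load  L5  bus=[BusRd]  L5: P0=S P1=I P2=I P3=I  mem[L5]=60
5. P3: load  L7  bus=[BusRd]  L7: P0=S P1=S P2=I P3=S  mem[L7]=0
6. P2: store L7 := 82  bus=[BusRdX]  L7: P0=I P1=I P2=M P3=I  mem[L7]=0
7. P1: load  L7  bus=[BusRd,Flush]  L7: P0=I P1=S P2=S P3=I  mem[L7]=82
8. P3: store L6 := 81  bus=[BusRdX]  L6: P0=I P1=I P2=I P3=M  mem[L6]=50
9. P1: store L4 := 50  bus=[BusRdX]  L4: P0=I P1=M P2=I P3=I  mem[L4]=0
10. P3: store L7 := 19  bus=[BusRdX]  L7: P0=I P1=I P2=I P3=M  mem[L7]=82
11. P2: load  L4  bus=[BusRd,Flush]  L4: P0=I P1=S P2=S P3=I  mem[L4]=50
12. P2: load  L0  bus=[BusRd]  L0: P0=I P1=I P2=S P3=I  mem[L0]=50
13. P0: load  L7  bus=[BusRd,Flush]  L7: P0=S P1=I P2=I P3=S  mem[L7]=19
14. P0: store L7 := 51  bus=[BusRdX]  L7: P0=M P1=I P2=I P3=I  mem[L7]=19
15. P1: load  L0  bus=[BusRd]  L0: P0=I P1=S P2=S P3=I  mem[L0]=50
16. P1: load  L4  bus=[-]  L4: P0=I P1=S P2=S P3=I  mem[L4]=50
17. P2: load  L7  bus=[BusRd,Flush]  L7: P0=S P1=I P2=S P3=I  mem[L7]=51
18. P2: store L2 := 10  bus=[BusRdX]  L2: P0=I P1=I P2=M P3=I  mem[L2]=10
19. P3: store L7 := 26  bus=[BusRdX]  L7: P0=I P1=I P2=I P3=M  mem[L7]=51
20. P3: load  L6  bus=[-]  L6: P0=I P1=I P2=I P3=M  mem[L6]=50
21. P0: load  L2  bus=[BusRd,Flush]  L2: P0=S P1=I P2=S P3=I  mem[L2]=10
22. P3: load  L2  bus=[BusRd]  L2: P0=S P1=I P2=S P3=S  mem[L2]=10
23. P0: load  L7  bus=[BusRd,Flush]  L7: P0=S P1=I P2=I P3=S  mem[L7]=26

invalidations = 2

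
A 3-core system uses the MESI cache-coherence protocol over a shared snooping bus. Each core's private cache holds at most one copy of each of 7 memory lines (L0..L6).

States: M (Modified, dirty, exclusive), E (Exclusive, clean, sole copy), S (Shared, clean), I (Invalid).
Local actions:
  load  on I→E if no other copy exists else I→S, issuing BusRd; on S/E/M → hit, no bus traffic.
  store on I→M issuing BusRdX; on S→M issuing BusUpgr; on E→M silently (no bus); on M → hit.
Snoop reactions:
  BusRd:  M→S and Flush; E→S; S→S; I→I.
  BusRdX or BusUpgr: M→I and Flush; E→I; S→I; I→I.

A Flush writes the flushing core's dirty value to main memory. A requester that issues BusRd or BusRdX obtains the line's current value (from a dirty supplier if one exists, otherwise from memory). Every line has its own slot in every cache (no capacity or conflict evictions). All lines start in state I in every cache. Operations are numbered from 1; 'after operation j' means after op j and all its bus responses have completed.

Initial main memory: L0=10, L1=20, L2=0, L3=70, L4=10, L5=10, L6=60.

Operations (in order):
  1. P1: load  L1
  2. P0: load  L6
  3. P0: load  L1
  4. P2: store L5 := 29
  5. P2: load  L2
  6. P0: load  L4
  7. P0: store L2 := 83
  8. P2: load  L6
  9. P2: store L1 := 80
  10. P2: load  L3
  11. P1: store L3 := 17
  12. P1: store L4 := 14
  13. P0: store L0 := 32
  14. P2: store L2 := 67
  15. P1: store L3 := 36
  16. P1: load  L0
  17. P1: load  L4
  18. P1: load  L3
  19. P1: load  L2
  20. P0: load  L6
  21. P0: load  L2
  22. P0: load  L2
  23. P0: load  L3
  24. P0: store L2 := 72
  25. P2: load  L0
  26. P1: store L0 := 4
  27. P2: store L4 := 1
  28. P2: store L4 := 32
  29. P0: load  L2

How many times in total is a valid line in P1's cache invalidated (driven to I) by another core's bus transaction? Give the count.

  op1 P1: load  L1 → I/E/I on L1; bus BusRd; mem=20
  op2 P0: load  L6 → E/I/I on L6; bus BusRd; mem=60
  op3 P0: load  L1 → S/S/I on L1; bus BusRd; mem=20
  op4 P2: store L5 := 29 → I/I/M on L5; bus BusRdX; mem=10
  op5 P2: load  L2 → I/I/E on L2; bus BusRd; mem=0
  op6 P0: load  L4 → E/I/I on L4; bus BusRd; mem=10
  op7 P0: store L2 := 83 → M/I/I on L2; bus BusRdX; mem=0
  op8 P2: load  L6 → S/I/S on L6; bus BusRd; mem=60
  op9 P2: store L1 := 80 → I/I/M on L1; bus BusRdX; mem=20
  op10 P2: load  L3 → I/I/E on L3; bus BusRd; mem=70
  op11 P1: store L3 := 17 → I/M/I on L3; bus BusRdX; mem=70
  op12 P1: store L4 := 14 → I/M/I on L4; bus BusRdX; mem=10
  op13 P0: store L0 := 32 → M/I/I on L0; bus BusRdX; mem=10
  op14 P2: store L2 := 67 → I/I/M on L2; bus BusRdX Flush; mem=83
  op15 P1: store L3 := 36 → I/M/I on L3; bus (none); mem=70
  op16 P1: load  L0 → S/S/I on L0; bus BusRd Flush; mem=32
  op17 P1: load  L4 → I/M/I on L4; bus (none); mem=10
  op18 P1: load  L3 → I/M/I on L3; bus (none); mem=70
  op19 P1: load  L2 → I/S/S on L2; bus BusRd Flush; mem=67
  op20 P0: load  L6 → S/I/S on L6; bus (none); mem=60
  op21 P0: load  L2 → S/S/S on L2; bus BusRd; mem=67
  op22 P0: load  L2 → S/S/S on L2; bus (none); mem=67
  op23 P0: load  L3 → S/S/I on L3; bus BusRd Flush; mem=36
  op24 P0: store L2 := 72 → M/I/I on L2; bus BusUpgr; mem=67
  op25 P2: load  L0 → S/S/S on L0; bus BusRd; mem=32
  op26 P1: store L0 := 4 → I/M/I on L0; bus BusUpgr; mem=32
  op27 P2: store L4 := 1 → I/I/M on L4; bus BusRdX Flush; mem=14
  op28 P2: store L4 := 32 → I/I/M on L4; bus (none); mem=14
  op29 P0: load  L2 → M/I/I on L2; bus (none); mem=67

invalidations = 3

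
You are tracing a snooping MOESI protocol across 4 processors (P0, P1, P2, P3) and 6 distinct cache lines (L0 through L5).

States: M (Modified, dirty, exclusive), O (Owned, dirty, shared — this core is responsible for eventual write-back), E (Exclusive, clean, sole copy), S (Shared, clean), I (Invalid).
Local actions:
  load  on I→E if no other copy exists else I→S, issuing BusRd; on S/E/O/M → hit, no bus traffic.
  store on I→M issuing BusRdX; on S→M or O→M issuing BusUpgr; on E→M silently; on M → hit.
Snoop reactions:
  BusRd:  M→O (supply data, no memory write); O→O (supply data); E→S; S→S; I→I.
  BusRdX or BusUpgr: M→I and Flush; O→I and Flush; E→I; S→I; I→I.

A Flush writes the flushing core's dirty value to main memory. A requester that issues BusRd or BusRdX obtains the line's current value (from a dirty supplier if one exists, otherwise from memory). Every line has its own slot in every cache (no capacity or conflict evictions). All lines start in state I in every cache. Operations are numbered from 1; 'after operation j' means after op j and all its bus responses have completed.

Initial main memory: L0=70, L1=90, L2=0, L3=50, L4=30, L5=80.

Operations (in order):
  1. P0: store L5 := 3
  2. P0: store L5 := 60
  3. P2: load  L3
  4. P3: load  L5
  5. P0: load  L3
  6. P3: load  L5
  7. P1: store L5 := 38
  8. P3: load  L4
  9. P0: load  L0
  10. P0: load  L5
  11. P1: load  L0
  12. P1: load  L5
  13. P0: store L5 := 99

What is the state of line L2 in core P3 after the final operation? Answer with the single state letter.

state = I

step 1: P0: store L5 := 3  ⟶  MIII  (L5)  txn=BusRdX  M[L5]=80
step 2: P0: store L5 := 60  ⟶  MIII  (L5)  txn=∅  M[L5]=80
step 3: P2: load  L3  ⟶  IIEI  (L3)  txn=BusRd  M[L3]=50
step 4: P3: load  L5  ⟶  OIIS  (L5)  txn=BusRd  M[L5]=80
step 5: P0: load  L3  ⟶  SISI  (L3)  txn=BusRd  M[L3]=50
step 6: P3: load  L5  ⟶  OIIS  (L5)  txn=∅  M[L5]=80
step 7: P1: store L5 := 38  ⟶  IMII  (L5)  txn=BusRdX+Flush  M[L5]=60
step 8: P3: load  L4  ⟶  IIIE  (L4)  txn=BusRd  M[L4]=30
step 9: P0: load  L0  ⟶  EIII  (L0)  txn=BusRd  M[L0]=70
step 10: P0: load  L5  ⟶  SOII  (L5)  txn=BusRd  M[L5]=60
step 11: P1: load  L0  ⟶  SSII  (L0)  txn=BusRd  M[L0]=70
step 12: P1: load  L5  ⟶  SOII  (L5)  txn=∅  M[L5]=60
step 13: P0: store L5 := 99  ⟶  MIII  (L5)  txn=BusUpgr+Flush  M[L5]=38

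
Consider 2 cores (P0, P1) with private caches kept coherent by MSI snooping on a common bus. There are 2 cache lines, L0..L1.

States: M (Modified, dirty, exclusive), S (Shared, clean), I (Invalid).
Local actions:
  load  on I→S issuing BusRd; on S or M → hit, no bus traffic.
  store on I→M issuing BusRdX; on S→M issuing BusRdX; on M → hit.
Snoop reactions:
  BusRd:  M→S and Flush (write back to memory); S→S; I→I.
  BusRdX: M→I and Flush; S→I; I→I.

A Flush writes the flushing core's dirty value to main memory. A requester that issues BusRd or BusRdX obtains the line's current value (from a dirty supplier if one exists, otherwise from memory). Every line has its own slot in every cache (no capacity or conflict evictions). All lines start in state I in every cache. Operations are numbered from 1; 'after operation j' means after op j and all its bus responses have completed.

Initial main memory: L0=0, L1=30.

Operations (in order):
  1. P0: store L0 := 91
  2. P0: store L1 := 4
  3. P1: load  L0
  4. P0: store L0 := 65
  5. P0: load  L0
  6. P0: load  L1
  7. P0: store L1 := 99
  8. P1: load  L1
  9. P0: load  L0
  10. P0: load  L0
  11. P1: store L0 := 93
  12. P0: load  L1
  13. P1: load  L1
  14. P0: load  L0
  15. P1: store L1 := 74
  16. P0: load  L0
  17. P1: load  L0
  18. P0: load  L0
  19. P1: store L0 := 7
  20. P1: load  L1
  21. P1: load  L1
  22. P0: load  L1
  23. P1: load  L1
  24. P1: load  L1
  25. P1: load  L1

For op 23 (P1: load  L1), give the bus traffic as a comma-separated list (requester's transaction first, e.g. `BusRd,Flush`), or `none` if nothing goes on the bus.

step 1: P0: store L0 := 91  ⟶  MI  (L0)  txn=BusRdX  M[L0]=0
step 2: P0: store L1 := 4  ⟶  MI  (L1)  txn=BusRdX  M[L1]=30
step 3: P1: load  L0  ⟶  SS  (L0)  txn=BusRd+Flush  M[L0]=91
step 4: P0: store L0 := 65  ⟶  MI  (L0)  txn=BusRdX  M[L0]=91
step 5: P0: load  L0  ⟶  MI  (L0)  txn=∅  M[L0]=91
step 6: P0: load  L1  ⟶  MI  (L1)  txn=∅  M[L1]=30
step 7: P0: store L1 := 99  ⟶  MI  (L1)  txn=∅  M[L1]=30
step 8: P1: load  L1  ⟶  SS  (L1)  txn=BusRd+Flush  M[L1]=99
step 9: P0: load  L0  ⟶  MI  (L0)  txn=∅  M[L0]=91
step 10: P0: load  L0  ⟶  MI  (L0)  txn=∅  M[L0]=91
step 11: P1: store L0 := 93  ⟶  IM  (L0)  txn=BusRdX+Flush  M[L0]=65
step 12: P0: load  L1  ⟶  SS  (L1)  txn=∅  M[L1]=99
step 13: P1: load  L1  ⟶  SS  (L1)  txn=∅  M[L1]=99
step 14: P0: load  L0  ⟶  SS  (L0)  txn=BusRd+Flush  M[L0]=93
step 15: P1: store L1 := 74  ⟶  IM  (L1)  txn=BusRdX  M[L1]=99
step 16: P0: load  L0  ⟶  SS  (L0)  txn=∅  M[L0]=93
step 17: P1: load  L0  ⟶  SS  (L0)  txn=∅  M[L0]=93
step 18: P0: load  L0  ⟶  SS  (L0)  txn=∅  M[L0]=93
step 19: P1: store L0 := 7  ⟶  IM  (L0)  txn=BusRdX  M[L0]=93
step 20: P1: load  L1  ⟶  IM  (L1)  txn=∅  M[L1]=99
step 21: P1: load  L1  ⟶  IM  (L1)  txn=∅  M[L1]=99
step 22: P0: load  L1  ⟶  SS  (L1)  txn=BusRd+Flush  M[L1]=74
step 23: P1: load  L1  ⟶  SS  (L1)  txn=∅  M[L1]=74
step 24: P1: load  L1  ⟶  SS  (L1)  txn=∅  M[L1]=74
step 25: P1: load  L1  ⟶  SS  (L1)  txn=∅  M[L1]=74

bus = none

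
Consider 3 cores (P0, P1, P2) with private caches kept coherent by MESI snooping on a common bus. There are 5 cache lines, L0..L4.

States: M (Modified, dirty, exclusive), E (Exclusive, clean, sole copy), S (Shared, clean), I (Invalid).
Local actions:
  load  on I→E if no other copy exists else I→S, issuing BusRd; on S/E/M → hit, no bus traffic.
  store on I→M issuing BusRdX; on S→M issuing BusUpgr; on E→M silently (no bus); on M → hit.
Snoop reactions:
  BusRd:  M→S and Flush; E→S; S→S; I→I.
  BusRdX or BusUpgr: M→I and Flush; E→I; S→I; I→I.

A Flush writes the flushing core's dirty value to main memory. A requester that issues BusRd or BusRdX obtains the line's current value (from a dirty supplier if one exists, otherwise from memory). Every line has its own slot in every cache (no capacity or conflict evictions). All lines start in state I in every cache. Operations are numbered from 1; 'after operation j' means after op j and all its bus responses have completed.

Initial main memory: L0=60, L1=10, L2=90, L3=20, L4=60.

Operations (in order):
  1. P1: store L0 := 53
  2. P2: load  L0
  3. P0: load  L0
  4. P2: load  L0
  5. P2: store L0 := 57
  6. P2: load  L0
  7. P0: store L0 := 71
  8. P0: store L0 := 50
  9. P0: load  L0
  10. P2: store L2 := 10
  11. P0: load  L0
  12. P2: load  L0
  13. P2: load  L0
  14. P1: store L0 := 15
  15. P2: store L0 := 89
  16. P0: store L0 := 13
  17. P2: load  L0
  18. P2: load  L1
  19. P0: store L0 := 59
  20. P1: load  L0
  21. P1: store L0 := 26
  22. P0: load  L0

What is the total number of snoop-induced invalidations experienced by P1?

step 1: P1: store L0 := 53  ⟶  IMI  (L0)  txn=BusRdX  M[L0]=60
step 2: P2: load  L0  ⟶  ISS  (L0)  txn=BusRd+Flush  M[L0]=53
step 3: P0: load  L0  ⟶  SSS  (L0)  txn=BusRd  M[L0]=53
step 4: P2: load  L0  ⟶  SSS  (L0)  txn=∅  M[L0]=53
step 5: P2: store L0 := 57  ⟶  IIM  (L0)  txn=BusUpgr  M[L0]=53
step 6: P2: load  L0  ⟶  IIM  (L0)  txn=∅  M[L0]=53
step 7: P0: store L0 := 71  ⟶  MII  (L0)  txn=BusRdX+Flush  M[L0]=57
step 8: P0: store L0 := 50  ⟶  MII  (L0)  txn=∅  M[L0]=57
step 9: P0: load  L0  ⟶  MII  (L0)  txn=∅  M[L0]=57
step 10: P2: store L2 := 10  ⟶  IIM  (L2)  txn=BusRdX  M[L2]=90
step 11: P0: load  L0  ⟶  MII  (L0)  txn=∅  M[L0]=57
step 12: P2: load  L0  ⟶  SIS  (L0)  txn=BusRd+Flush  M[L0]=50
step 13: P2: load  L0  ⟶  SIS  (L0)  txn=∅  M[L0]=50
step 14: P1: store L0 := 15  ⟶  IMI  (L0)  txn=BusRdX  M[L0]=50
step 15: P2: store L0 := 89  ⟶  IIM  (L0)  txn=BusRdX+Flush  M[L0]=15
step 16: P0: store L0 := 13  ⟶  MII  (L0)  txn=BusRdX+Flush  M[L0]=89
step 17: P2: load  L0  ⟶  SIS  (L0)  txn=BusRd+Flush  M[L0]=13
step 18: P2: load  L1  ⟶  IIE  (L1)  txn=BusRd  M[L1]=10
step 19: P0: store L0 := 59  ⟶  MII  (L0)  txn=BusUpgr  M[L0]=13
step 20: P1: load  L0  ⟶  SSI  (L0)  txn=BusRd+Flush  M[L0]=59
step 21: P1: store L0 := 26  ⟶  IMI  (L0)  txn=BusUpgr  M[L0]=59
step 22: P0: load  L0  ⟶  SSI  (L0)  txn=BusRd+Flush  M[L0]=26

invalidations = 2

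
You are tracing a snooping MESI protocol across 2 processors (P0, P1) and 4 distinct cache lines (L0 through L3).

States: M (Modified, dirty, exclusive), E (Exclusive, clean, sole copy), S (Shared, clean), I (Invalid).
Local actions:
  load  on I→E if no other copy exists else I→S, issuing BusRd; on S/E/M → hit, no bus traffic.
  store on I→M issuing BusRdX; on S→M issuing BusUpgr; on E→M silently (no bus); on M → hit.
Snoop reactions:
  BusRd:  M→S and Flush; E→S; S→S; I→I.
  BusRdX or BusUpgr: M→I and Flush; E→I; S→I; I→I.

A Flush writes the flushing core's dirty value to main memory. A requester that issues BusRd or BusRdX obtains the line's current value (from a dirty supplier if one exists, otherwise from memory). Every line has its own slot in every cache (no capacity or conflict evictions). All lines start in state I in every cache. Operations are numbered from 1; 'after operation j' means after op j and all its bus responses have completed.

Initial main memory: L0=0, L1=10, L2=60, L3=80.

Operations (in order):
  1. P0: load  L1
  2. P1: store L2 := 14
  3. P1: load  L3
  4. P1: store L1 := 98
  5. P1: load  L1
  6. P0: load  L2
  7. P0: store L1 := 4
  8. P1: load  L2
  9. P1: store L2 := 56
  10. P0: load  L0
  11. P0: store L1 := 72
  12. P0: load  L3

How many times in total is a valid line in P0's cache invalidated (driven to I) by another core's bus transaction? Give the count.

invalidations = 2

  op1 P0: load  L1 → E/I on L1; bus BusRd; mem=10
  op2 P1: store L2 := 14 → I/M on L2; bus BusRdX; mem=60
  op3 P1: load  L3 → I/E on L3; bus BusRd; mem=80
  op4 P1: store L1 := 98 → I/M on L1; bus BusRdX; mem=10
  op5 P1: load  L1 → I/M on L1; bus (none); mem=10
  op6 P0: load  L2 → S/S on L2; bus BusRd Flush; mem=14
  op7 P0: store L1 := 4 → M/I on L1; bus BusRdX Flush; mem=98
  op8 P1: load  L2 → S/S on L2; bus (none); mem=14
  op9 P1: store L2 := 56 → I/M on L2; bus BusUpgr; mem=14
  op10 P0: load  L0 → E/I on L0; bus BusRd; mem=0
  op11 P0: store L1 := 72 → M/I on L1; bus (none); mem=98
  op12 P0: load  L3 → S/S on L3; bus BusRd; mem=80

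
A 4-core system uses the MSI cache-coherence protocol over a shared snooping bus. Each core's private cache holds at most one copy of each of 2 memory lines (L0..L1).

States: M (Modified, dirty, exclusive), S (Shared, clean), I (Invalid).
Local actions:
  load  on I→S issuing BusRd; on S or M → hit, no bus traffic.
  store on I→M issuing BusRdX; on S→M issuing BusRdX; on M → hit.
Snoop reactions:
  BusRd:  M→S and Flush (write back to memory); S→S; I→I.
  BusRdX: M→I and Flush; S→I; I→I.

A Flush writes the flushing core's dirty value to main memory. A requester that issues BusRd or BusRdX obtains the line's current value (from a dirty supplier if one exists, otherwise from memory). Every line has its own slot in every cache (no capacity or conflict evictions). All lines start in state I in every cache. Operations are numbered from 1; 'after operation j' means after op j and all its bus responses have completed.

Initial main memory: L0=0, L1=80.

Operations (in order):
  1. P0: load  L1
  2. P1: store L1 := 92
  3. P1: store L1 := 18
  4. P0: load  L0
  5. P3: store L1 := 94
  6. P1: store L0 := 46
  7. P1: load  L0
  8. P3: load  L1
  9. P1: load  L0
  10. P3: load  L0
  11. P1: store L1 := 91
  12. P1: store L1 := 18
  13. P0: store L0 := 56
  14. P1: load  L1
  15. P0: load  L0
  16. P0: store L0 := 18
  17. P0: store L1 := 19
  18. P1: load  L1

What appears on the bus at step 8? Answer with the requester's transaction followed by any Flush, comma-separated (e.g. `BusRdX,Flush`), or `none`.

step 1: P0: load  L1  ⟶  SIII  (L1)  txn=BusRd  M[L1]=80
step 2: P1: store L1 := 92  ⟶  IMII  (L1)  txn=BusRdX  M[L1]=80
step 3: P1: store L1 := 18  ⟶  IMII  (L1)  txn=∅  M[L1]=80
step 4: P0: load  L0  ⟶  SIII  (L0)  txn=BusRd  M[L0]=0
step 5: P3: store L1 := 94  ⟶  IIIM  (L1)  txn=BusRdX+Flush  M[L1]=18
step 6: P1: store L0 := 46  ⟶  IMII  (L0)  txn=BusRdX  M[L0]=0
step 7: P1: load  L0  ⟶  IMII  (L0)  txn=∅  M[L0]=0
step 8: P3: load  L1  ⟶  IIIM  (L1)  txn=∅  M[L1]=18
step 9: P1: load  L0  ⟶  IMII  (L0)  txn=∅  M[L0]=0
step 10: P3: load  L0  ⟶  ISIS  (L0)  txn=BusRd+Flush  M[L0]=46
step 11: P1: store L1 := 91  ⟶  IMII  (L1)  txn=BusRdX+Flush  M[L1]=94
step 12: P1: store L1 := 18  ⟶  IMII  (L1)  txn=∅  M[L1]=94
step 13: P0: store L0 := 56  ⟶  MIII  (L0)  txn=BusRdX  M[L0]=46
step 14: P1: load  L1  ⟶  IMII  (L1)  txn=∅  M[L1]=94
step 15: P0: load  L0  ⟶  MIII  (L0)  txn=∅  M[L0]=46
step 16: P0: store L0 := 18  ⟶  MIII  (L0)  txn=∅  M[L0]=46
step 17: P0: store L1 := 19  ⟶  MIII  (L1)  txn=BusRdX+Flush  M[L1]=18
step 18: P1: load  L1  ⟶  SSII  (L1)  txn=BusRd+Flush  M[L1]=19

bus = none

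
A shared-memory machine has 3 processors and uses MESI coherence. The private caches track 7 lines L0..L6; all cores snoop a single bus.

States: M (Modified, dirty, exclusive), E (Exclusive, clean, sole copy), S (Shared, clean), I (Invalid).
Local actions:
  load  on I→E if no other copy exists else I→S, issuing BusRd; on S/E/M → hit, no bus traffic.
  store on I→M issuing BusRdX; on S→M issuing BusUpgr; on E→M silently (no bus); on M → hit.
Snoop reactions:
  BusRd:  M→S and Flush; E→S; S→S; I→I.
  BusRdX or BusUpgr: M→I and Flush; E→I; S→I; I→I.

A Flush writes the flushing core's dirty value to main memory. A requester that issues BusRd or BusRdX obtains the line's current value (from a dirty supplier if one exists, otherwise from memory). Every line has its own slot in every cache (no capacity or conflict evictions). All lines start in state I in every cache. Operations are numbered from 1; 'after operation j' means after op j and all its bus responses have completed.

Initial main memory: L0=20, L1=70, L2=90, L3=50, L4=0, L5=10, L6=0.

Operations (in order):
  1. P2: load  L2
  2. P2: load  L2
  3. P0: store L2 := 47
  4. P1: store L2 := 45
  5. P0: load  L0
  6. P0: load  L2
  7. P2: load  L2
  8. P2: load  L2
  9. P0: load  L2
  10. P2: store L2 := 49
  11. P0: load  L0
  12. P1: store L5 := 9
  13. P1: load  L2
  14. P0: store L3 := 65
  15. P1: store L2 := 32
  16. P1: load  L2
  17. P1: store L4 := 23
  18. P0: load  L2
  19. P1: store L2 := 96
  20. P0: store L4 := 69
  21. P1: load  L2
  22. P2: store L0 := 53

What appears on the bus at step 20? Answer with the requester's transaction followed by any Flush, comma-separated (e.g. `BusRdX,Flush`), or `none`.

[1] P2: load  L2 | P0:I, P1:I, P2:E(90) | bus: BusRd
[2] P2: load  L2 | P0:I, P1:I, P2:E(90) | bus: none
[3] P0: store L2 := 47 | P0:M(47), P1:I, P2:I | bus: BusRdX
[4] P1: store L2 := 45 | P0:I, P1:M(45), P2:I | bus: BusRdX,Flush
[5] P0: load  L0 | P0:E(20), P1:I, P2:I | bus: BusRd
[6] P0: load  L2 | P0:S(45), P1:S(45), P2:I | bus: BusRd,Flush
[7] P2: load  L2 | P0:S(45), P1:S(45), P2:S(45) | bus: BusRd
[8] P2: load  L2 | P0:S(45), P1:S(45), P2:S(45) | bus: none
[9] P0: load  L2 | P0:S(45), P1:S(45), P2:S(45) | bus: none
[10] P2: store L2 := 49 | P0:I, P1:I, P2:M(49) | bus: BusUpgr
[11] P0: load  L0 | P0:E(20), P1:I, P2:I | bus: none
[12] P1: store L5 := 9 | P0:I, P1:M(9), P2:I | bus: BusRdX
[13] P1: load  L2 | P0:I, P1:S(49), P2:S(49) | bus: BusRd,Flush
[14] P0: store L3 := 65 | P0:M(65), P1:I, P2:I | bus: BusRdX
[15] P1: store L2 := 32 | P0:I, P1:M(32), P2:I | bus: BusUpgr
[16] P1: load  L2 | P0:I, P1:M(32), P2:I | bus: none
[17] P1: store L4 := 23 | P0:I, P1:M(23), P2:I | bus: BusRdX
[18] P0: load  L2 | P0:S(32), P1:S(32), P2:I | bus: BusRd,Flush
[19] P1: store L2 := 96 | P0:I, P1:M(96), P2:I | bus: BusUpgr
[20] P0: store L4 := 69 | P0:M(69), P1:I, P2:I | bus: BusRdX,Flush
[21] P1: load  L2 | P0:I, P1:M(96), P2:I | bus: none
[22] P2: store L0 := 53 | P0:I, P1:I, P2:M(53) | bus: BusRdX

bus = BusRdX,Flush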